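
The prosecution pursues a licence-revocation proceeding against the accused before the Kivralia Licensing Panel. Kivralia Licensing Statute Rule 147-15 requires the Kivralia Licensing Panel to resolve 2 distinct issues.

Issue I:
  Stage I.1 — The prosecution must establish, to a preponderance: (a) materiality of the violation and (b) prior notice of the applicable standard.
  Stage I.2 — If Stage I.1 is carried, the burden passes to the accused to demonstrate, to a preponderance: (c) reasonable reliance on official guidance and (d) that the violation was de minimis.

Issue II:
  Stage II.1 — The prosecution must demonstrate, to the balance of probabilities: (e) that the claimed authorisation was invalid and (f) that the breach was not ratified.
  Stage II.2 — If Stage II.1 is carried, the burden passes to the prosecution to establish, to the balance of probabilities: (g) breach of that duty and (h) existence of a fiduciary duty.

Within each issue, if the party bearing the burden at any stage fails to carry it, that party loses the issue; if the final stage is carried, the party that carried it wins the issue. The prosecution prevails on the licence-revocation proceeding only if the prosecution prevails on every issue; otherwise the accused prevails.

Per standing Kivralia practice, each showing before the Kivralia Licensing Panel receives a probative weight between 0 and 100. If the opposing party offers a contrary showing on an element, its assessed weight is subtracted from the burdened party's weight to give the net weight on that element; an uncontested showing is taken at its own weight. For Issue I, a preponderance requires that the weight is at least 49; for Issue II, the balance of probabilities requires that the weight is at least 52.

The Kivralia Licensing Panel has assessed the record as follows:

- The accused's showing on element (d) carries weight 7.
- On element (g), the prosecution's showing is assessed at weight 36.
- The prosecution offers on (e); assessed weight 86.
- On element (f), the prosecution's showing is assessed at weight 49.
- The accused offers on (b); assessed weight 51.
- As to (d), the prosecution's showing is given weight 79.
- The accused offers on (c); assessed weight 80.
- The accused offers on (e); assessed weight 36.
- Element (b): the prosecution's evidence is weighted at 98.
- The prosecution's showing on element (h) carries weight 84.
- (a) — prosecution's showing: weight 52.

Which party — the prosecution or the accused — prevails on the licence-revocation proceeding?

— Issue I —
Stage I.1 (prosecution, a preponderance, weight is at least 49): (a) 52 ≥ 49 — meets; (b) net 98−51=47 < 49 — fails.
  Stage I.1 not carried; the prosecution fails its burden.
The accused prevails on this issue.
— Issue II —
At Stage II.1 the prosecution must meet the balance of probabilities (weight is at least 52): on (e) the weight is 86 less the opposing 36 gives net 50, which does not reach 52, so (e) does not meet the standard; on (f) the weight is 49, < 52, so (f) does not meet the standard.
  The prosecution does not carry Stage II.1.
The analysis ends at Stage II.1; the accused prevails on this issue.
Per-issue: Issue I → accused; Issue II → accused. The prosecution must prevail on every issue; overall, the accused prevails.

accused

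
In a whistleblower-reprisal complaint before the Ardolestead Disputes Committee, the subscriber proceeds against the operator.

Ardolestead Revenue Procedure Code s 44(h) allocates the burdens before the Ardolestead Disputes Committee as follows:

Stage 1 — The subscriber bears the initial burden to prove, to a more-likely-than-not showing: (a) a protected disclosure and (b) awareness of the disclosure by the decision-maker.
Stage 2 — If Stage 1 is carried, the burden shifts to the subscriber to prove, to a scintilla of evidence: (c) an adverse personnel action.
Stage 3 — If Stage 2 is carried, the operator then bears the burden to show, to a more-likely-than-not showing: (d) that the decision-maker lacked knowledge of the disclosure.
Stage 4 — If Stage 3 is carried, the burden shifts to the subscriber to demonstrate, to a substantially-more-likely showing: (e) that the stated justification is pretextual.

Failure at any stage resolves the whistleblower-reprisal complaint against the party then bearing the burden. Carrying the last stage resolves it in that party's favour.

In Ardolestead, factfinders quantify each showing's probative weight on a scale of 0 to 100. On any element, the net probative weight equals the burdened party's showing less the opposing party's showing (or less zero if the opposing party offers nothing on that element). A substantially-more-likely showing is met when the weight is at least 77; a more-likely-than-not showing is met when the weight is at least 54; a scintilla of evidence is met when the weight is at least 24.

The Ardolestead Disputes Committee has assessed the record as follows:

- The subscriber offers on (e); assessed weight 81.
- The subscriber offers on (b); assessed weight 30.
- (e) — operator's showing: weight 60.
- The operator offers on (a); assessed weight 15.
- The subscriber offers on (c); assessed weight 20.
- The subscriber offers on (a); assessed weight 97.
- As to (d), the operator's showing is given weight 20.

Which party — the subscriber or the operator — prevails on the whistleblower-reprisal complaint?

Stage 1 — burden on subscriber; standard: a more-likely-than-not showing (weight is at least 54).
    (a): 97 − 15 = 82 ≥ 54 [met]
    (b): 30 < 54 [not met]
  Not every element is met, so the subscriber fails to carry Stage 1.
The operator prevails.

operator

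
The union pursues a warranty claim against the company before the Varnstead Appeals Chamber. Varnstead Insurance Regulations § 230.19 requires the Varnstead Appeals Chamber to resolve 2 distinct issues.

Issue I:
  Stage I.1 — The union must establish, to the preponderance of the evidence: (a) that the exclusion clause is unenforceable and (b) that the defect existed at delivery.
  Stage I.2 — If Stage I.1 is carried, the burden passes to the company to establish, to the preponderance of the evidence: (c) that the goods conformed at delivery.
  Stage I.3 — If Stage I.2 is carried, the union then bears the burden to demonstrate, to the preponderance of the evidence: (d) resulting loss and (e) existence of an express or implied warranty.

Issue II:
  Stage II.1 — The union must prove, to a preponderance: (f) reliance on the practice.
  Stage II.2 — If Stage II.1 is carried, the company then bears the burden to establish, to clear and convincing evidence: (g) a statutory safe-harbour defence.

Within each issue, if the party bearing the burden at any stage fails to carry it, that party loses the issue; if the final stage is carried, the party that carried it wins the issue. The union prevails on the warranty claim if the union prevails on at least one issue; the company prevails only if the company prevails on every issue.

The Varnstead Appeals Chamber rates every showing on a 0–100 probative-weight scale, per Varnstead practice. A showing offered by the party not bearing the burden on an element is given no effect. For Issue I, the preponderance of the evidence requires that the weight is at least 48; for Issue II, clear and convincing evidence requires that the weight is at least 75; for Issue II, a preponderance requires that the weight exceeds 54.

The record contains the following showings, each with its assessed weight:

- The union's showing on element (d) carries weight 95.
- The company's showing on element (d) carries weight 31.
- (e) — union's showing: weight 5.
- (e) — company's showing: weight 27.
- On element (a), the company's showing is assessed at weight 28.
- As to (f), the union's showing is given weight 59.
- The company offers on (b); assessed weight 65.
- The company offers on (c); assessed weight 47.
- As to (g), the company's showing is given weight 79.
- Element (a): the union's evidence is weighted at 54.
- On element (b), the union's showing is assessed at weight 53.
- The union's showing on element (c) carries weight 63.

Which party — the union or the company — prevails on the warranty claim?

— Issue I —
Stage I.1 — burden on union; standard: the preponderance of the evidence (weight is at least 48).
    (a): 54 (company's 28 disregarded) ≥ 48 [met]
    (b): 53 (company's 65 disregarded) ≥ 48 [met]
  Stage I.1 carried; the burden shifts to the company.
Stage I.2 — burden on company; standard: the preponderance of the evidence (weight is at least 48).
    (c): 47 (union's 63 disregarded) < 48 [not met]
  The company does not carry Stage I.2.
So the union prevails on this issue.
— Issue II —
Stage II.1 — burden on union; standard: a preponderance (weight exceeds 54).
    (f): 59 > 54 [met]
  All elements met. The burden passes to the company.
Stage II.2 — burden on company; standard: clear and convincing evidence (weight is at least 75).
    (g): 79 ≥ 75 [met]
  All elements met at the final stage.
All stages carried — the company prevails on this issue.
Per-issue: Issue I → union; Issue II → company. The union must prevail on at least one issue; overall, the union prevails.

union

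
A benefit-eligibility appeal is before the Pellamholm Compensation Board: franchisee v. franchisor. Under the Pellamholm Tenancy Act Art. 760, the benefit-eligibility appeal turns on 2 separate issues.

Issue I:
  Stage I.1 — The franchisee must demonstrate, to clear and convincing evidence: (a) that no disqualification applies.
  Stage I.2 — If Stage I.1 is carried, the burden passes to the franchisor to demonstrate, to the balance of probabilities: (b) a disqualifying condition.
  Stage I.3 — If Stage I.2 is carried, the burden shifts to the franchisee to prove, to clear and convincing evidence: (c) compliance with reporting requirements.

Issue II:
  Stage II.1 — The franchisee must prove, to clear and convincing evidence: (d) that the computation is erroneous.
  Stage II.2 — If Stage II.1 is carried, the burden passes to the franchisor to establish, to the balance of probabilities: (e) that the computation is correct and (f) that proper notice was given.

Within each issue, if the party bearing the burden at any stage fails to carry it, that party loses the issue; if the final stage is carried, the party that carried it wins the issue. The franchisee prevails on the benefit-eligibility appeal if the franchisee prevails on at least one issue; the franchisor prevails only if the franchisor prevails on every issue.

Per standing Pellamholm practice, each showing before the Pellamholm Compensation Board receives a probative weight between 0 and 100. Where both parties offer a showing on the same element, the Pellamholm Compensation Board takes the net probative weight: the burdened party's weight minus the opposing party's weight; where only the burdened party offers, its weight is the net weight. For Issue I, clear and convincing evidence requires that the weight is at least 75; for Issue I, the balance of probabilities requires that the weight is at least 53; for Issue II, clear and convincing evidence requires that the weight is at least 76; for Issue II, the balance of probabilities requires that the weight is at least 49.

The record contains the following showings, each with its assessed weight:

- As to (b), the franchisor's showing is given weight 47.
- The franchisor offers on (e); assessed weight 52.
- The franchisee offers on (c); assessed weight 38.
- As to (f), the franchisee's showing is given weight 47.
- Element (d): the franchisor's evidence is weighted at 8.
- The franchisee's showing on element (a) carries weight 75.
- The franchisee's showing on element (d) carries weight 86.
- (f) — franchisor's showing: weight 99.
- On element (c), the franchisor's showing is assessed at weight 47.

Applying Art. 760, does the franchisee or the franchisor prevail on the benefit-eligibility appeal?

franchisee

— Issue I —
At Stage I.1 the franchisee must meet clear and convincing evidence (weight is at least 75): on (a) the weight is 75, ≥ 75, so (a) meets the standard.
  Stage I.1 is satisfied; the onus moves to the franchisor.
At Stage I.2 the franchisor must meet the balance of probabilities (weight is at least 53): on (b) the weight is 47, which does not reach 53, so (b) does not meet the standard.
  Stage I.2 not carried; the franchisor fails its burden.
So the franchisee prevails on this issue.
— Issue II —
Stage II.1 — burden on franchisee; standard: clear and convincing evidence (weight is at least 76).
    (d): 86 − 8 = 78 ≥ 76 [met]
  Stage II.1 carried; the burden shifts to the franchisor.
Stage II.2 — burden on franchisor; standard: the balance of probabilities (weight is at least 49).
    (e): 52 ≥ 49 [met]
    (f): 99 − 47 = 52 ≥ 49 [met]
  Stage II.2 carried; the final stage is satisfied.
All stages carried — the franchisor prevails on this issue.
Per-issue: Issue I → franchisee; Issue II → franchisor. The franchisee must prevail on at least one issue; overall, the franchisee prevails.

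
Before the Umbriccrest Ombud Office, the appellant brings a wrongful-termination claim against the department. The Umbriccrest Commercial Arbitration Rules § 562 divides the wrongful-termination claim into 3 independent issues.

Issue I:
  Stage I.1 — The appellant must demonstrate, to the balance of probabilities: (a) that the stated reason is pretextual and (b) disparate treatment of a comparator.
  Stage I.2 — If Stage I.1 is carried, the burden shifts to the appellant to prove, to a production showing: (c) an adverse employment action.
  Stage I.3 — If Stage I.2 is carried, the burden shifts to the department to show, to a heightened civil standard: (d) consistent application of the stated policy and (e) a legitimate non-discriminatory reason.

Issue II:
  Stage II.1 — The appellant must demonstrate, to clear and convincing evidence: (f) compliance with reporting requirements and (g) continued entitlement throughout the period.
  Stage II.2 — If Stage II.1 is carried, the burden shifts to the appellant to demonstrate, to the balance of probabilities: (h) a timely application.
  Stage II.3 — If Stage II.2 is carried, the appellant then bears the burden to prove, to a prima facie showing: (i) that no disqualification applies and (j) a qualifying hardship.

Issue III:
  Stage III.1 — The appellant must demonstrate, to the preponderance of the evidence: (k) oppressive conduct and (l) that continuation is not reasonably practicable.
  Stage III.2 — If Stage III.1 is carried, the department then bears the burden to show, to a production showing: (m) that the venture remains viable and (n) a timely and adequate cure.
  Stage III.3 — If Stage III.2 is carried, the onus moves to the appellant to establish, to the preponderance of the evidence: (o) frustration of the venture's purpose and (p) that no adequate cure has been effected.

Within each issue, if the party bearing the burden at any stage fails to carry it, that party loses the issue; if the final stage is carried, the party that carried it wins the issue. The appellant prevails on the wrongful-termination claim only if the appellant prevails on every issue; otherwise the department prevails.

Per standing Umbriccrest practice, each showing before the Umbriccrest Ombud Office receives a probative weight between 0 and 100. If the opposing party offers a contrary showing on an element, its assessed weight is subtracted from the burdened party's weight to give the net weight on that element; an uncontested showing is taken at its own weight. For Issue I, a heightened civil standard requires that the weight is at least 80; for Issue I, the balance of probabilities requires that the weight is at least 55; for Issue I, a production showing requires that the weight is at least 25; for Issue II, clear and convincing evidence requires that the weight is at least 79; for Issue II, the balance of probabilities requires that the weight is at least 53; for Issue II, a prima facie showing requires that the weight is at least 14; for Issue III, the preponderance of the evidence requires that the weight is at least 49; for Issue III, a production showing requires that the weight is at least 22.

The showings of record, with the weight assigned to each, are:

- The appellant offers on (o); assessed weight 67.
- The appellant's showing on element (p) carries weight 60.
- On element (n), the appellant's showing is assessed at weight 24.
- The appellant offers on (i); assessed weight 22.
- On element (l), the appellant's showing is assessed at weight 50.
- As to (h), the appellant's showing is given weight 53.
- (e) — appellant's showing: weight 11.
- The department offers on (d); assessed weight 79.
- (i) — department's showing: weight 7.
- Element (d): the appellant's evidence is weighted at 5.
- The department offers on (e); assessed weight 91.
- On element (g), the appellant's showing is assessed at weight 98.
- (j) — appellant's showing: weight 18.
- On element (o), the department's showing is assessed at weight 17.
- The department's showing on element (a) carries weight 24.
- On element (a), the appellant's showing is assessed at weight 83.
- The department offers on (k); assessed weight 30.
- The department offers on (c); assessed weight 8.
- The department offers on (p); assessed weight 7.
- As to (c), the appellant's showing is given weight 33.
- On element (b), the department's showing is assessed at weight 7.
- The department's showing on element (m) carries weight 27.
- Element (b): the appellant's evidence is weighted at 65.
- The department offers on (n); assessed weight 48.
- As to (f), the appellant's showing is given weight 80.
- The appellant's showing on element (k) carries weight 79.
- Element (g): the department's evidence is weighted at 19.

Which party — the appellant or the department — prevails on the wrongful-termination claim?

— Issue I —
Stage I.1 — burden on appellant; standard: the balance of probabilities (weight is at least 55).
    (a): 83 − 24 = 59 ≥ 55 [met]
    (b): 65 − 7 = 58 ≥ 55 [met]
  Stage I.1 is satisfied; the appellant continues to bear the burden.
Stage I.2 — burden on appellant; standard: a production showing (weight is at least 25).
    (c): 33 − 8 = 25 ≥ 25 [met]
  Stage I.2 carried; the burden shifts to the department.
Stage I.3 — burden on department; standard: a heightened civil standard (weight is at least 80).
    (d): 79 − 5 = 74 < 80 [not met]
    (e): 91 − 11 = 80 ≥ 80 [met]
  Stage I.3 not carried; the department fails its burden.
The analysis ends at Stage I.3; the appellant prevails on this issue.
— Issue II —
Stage II.1 (appellant, clear and convincing evidence, weight is at least 79): (f) 80 ≥ 79 — meets; (g) net 98−19=79 ≥ 79 — meets.
  All elements met. The appellant retains the burden for Stage II.2.
Stage II.2 (appellant, the balance of probabilities, weight is at least 53): (h) 53 ≥ 53 — meets.
  Stage II.2 is satisfied; the appellant continues to bear the burden.
Stage II.3 (appellant, a prima facie showing, weight is at least 14): (i) net 22−7=15 ≥ 14 — meets; (j) 18 ≥ 14 — meets.
  All elements met at the final stage.
With every stage satisfied, the appellant prevails on this issue.
— Issue III —
At Stage III.1 the appellant must meet the preponderance of the evidence (weight is at least 49): on (k) the weight is 79 less the opposing 30 gives net 49, which does reach 49, so (k) meets the standard; on (l) the weight is 50, which does reach 49, so (l) meets the standard.
  Stage III.1 carried; the burden shifts to the department.
At Stage III.2 the department must meet a production showing (weight is at least 22): on (m) the weight is 27, which does reach 22, so (m) meets the standard; on (n) the weight is 48 less the opposing 24 gives net 24, ≥ 22, so (n) meets the standard.
  Stage III.2 is satisfied; the onus moves to the appellant.
At Stage III.3 the appellant must meet the preponderance of the evidence (weight is at least 49): on (o) the weight is 67 less the opposing 17 gives net 50, which does reach 49, so (o) meets the standard; on (p) the weight is 60 less the opposing 7 gives net 53, ≥ 49, so (p) meets the standard.
  Stage III.3 carried; the final stage is satisfied.
All stages carried — the appellant prevails on this issue.
Per-issue: Issue I → appellant; Issue II → appellant; Issue III → appellant. The appellant must prevail on every issue; overall, the appellant prevails.

appellant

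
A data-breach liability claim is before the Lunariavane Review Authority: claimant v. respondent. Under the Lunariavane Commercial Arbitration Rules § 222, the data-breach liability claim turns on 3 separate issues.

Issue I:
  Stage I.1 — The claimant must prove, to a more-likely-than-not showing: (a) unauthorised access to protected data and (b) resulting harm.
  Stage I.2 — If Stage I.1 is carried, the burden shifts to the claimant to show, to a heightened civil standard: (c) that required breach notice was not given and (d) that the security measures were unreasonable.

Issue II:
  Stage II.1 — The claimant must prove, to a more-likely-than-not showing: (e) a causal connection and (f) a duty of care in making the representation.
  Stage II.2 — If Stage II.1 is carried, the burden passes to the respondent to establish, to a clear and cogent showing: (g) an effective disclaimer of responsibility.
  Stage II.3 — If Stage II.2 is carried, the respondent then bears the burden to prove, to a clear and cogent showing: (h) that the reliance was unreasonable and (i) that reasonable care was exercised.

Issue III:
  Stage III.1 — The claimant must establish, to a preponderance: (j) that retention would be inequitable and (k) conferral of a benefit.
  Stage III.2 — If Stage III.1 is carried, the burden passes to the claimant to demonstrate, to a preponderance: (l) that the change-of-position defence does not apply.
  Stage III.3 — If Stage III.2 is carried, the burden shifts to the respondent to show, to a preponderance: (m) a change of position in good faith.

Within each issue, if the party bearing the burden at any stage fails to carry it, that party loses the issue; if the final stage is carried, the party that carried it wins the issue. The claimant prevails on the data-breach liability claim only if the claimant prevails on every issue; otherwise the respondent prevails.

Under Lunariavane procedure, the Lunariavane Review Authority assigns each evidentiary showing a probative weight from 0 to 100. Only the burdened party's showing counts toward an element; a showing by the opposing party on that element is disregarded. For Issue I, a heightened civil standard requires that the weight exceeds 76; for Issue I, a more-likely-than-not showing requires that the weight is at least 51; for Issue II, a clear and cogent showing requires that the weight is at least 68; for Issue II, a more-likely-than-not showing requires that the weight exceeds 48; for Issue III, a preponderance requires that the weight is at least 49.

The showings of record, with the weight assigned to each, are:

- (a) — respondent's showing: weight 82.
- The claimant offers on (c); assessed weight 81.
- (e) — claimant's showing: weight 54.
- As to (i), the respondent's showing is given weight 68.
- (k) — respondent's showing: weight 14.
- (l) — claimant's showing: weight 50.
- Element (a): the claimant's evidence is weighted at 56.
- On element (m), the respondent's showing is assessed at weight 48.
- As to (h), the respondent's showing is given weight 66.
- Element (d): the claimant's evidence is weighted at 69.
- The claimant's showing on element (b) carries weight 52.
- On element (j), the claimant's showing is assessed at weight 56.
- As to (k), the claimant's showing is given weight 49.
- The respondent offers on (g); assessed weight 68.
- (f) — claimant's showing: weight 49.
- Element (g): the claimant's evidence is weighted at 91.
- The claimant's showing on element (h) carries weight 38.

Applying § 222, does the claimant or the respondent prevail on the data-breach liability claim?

respondent

— Issue I —
At Stage I.1 the claimant must meet a more-likely-than-not showing (weight is at least 51): on (a) the weight is 56 (the respondent's 82 is given no effect), ≥ 51, so (a) meets the standard; on (b) the weight is 52, ≥ 51, so (b) meets the standard.
  All elements met. The claimant retains the burden for Stage I.2.
At Stage I.2 the claimant must meet a heightened civil standard (weight exceeds 76): on (c) the weight is 81, > 76, so (c) meets the standard; on (d) the weight is 69, which does not exceed 76, so (d) does not meet the standard.
  Stage I.2 not carried; the claimant fails its burden.
The respondent prevails on this issue.
— Issue II —
Stage II.1 (claimant, a more-likely-than-not showing, weight exceeds 48): (e) 54 > 48 — meets; (f) 49 > 48 — meets.
  All elements met. The burden passes to the respondent.
Stage II.2 (respondent, a clear and cogent showing, weight is at least 68): (g) 68 (claimant's 91 disregarded) ≥ 68 — meets.
  All elements met. The respondent retains the burden for Stage II.3.
Stage II.3 (respondent, a clear and cogent showing, weight is at least 68): (h) 66 (claimant's 38 disregarded) < 68 — fails; (i) 68 ≥ 68 — meets.
  Not every element is met, so the respondent fails to carry Stage II.3.
The analysis ends at Stage II.3; the claimant prevails on this issue.
— Issue III —
At Stage III.1 the claimant must meet a preponderance (weight is at least 49): on (j) the weight is 56, ≥ 49, so (j) meets the standard; on (k) the weight is 49 (the respondent's 14 is given no effect), ≥ 49, so (k) meets the standard.
  Stage III.1 is satisfied; the claimant continues to bear the burden.
At Stage III.2 the claimant must meet a preponderance (weight is at least 49): on (l) the weight is 50, ≥ 49, so (l) meets the standard.
  All elements met. The burden passes to the respondent.
At Stage III.3 the respondent must meet a preponderance (weight is at least 49): on (m) the weight is 48, which does not reach 49, so (m) does not meet the standard.
  The respondent does not carry Stage III.3.
The analysis ends at Stage III.3; the claimant prevails on this issue.
Per-issue: Issue I → respondent; Issue II → claimant; Issue III → claimant. The claimant must prevail on every issue; overall, the respondent prevails.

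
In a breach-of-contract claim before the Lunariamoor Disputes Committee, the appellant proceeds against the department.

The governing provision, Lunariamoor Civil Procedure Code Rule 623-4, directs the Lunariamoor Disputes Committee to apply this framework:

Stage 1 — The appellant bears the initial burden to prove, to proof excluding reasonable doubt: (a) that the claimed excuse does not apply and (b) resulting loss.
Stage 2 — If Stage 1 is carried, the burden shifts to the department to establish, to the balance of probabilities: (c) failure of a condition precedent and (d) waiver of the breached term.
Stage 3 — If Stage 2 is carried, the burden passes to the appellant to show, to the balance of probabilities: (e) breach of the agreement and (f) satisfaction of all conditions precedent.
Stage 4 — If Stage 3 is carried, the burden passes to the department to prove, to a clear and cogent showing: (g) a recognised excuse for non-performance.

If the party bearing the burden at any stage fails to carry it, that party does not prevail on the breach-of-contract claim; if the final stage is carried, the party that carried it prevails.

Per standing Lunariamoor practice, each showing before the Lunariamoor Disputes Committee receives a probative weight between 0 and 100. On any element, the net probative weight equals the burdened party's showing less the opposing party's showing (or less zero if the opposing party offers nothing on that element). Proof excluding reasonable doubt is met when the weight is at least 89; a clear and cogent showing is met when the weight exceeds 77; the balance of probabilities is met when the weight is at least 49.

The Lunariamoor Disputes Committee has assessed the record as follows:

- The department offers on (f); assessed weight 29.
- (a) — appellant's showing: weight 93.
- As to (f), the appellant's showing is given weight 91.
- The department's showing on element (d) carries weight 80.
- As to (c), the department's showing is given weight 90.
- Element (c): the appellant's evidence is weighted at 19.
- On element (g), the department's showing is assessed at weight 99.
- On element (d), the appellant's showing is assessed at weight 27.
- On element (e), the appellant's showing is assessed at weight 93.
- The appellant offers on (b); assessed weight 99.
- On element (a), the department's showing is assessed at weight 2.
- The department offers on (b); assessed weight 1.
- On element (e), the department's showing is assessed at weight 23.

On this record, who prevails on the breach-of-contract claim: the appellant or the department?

department

Stage 1 — burden on appellant; standard: proof excluding reasonable doubt (weight is at least 89).
    (a): 93 − 2 = 91 ≥ 89 [met]
    (b): 99 − 1 = 98 ≥ 89 [met]
  All elements met. The burden passes to the department.
Stage 2 — burden on department; standard: the balance of probabilities (weight is at least 49).
    (c): 90 − 19 = 71 ≥ 49 [met]
    (d): 80 − 27 = 53 ≥ 49 [met]
  All elements met. The burden passes to the appellant.
Stage 3 — burden on appellant; standard: the balance of probabilities (weight is at least 49).
    (e): 93 − 23 = 70 ≥ 49 [met]
    (f): 91 − 29 = 62 ≥ 49 [met]
  All elements met. The burden passes to the department.
Stage 4 — burden on department; standard: a clear and cogent showing (weight exceeds 77).
    (g): 99 > 77 [met]
  The department carries the last stage.
All stages carried — the department prevails.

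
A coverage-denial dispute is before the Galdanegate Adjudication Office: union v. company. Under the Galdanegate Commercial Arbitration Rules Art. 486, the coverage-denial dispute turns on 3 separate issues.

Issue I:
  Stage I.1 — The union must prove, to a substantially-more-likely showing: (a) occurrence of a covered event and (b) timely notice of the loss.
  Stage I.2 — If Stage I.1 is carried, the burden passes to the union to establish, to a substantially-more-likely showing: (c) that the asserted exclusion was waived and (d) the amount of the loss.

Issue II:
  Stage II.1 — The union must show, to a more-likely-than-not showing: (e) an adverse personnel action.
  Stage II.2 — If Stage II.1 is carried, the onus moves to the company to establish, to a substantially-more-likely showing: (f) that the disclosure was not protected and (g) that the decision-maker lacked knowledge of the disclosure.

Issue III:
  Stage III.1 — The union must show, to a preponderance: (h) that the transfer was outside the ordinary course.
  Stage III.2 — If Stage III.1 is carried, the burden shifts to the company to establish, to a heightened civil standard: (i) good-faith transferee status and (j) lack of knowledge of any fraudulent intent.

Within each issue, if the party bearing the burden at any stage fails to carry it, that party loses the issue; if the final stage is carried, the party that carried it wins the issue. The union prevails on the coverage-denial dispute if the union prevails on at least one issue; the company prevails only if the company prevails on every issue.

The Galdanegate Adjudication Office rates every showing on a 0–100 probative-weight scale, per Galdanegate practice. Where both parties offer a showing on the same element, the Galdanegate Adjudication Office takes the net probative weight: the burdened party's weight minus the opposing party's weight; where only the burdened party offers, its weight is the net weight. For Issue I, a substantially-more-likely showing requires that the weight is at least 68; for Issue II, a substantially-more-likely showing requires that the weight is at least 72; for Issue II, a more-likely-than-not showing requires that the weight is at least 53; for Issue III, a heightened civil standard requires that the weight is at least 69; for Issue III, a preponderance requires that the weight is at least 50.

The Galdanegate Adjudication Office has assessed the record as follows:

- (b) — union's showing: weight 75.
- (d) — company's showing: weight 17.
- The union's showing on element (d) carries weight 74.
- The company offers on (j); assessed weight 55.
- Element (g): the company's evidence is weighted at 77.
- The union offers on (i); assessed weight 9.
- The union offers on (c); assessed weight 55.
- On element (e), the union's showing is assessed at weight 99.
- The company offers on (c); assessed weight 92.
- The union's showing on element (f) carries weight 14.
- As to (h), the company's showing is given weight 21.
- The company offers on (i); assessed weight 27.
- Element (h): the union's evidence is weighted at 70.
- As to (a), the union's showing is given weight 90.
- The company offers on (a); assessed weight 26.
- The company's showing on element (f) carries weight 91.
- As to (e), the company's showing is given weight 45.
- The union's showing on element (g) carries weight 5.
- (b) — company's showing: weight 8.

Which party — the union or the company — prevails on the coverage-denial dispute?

— Issue I —
At Stage I.1 the union must meet a substantially-more-likely showing (weight is at least 68): on (a) the weight is 90 less the opposing 26 gives net 64, which does not reach 68, so (a) does not meet the standard; on (b) the weight is 75 less the opposing 8 gives net 67, which does not reach 68, so (b) does not meet the standard.
  The union does not carry Stage I.1.
The analysis ends at Stage I.1; the company prevails on this issue.
— Issue II —
Stage II.1 — burden on union; standard: a more-likely-than-not showing (weight is at least 53).
    (e): 99 − 45 = 54 ≥ 53 [met]
  The union carries Stage II.1; the company now bears the burden.
Stage II.2 — burden on company; standard: a substantially-more-likely showing (weight is at least 72).
    (f): 91 − 14 = 77 ≥ 72 [met]
    (g): 77 − 5 = 72 ≥ 72 [met]
  Stage II.2 carried; the final stage is satisfied.
All stages carried — the company prevails on this issue.
— Issue III —
Stage III.1 — burden on union; standard: a preponderance (weight is at least 50).
    (h): 70 − 21 = 49 < 50 [not met]
  Not every element is met, so the union fails to carry Stage III.1.
The company prevails on this issue.
Per-issue: Issue I → company; Issue II → company; Issue III → company. The union must prevail on at least one issue; overall, the company prevails.

company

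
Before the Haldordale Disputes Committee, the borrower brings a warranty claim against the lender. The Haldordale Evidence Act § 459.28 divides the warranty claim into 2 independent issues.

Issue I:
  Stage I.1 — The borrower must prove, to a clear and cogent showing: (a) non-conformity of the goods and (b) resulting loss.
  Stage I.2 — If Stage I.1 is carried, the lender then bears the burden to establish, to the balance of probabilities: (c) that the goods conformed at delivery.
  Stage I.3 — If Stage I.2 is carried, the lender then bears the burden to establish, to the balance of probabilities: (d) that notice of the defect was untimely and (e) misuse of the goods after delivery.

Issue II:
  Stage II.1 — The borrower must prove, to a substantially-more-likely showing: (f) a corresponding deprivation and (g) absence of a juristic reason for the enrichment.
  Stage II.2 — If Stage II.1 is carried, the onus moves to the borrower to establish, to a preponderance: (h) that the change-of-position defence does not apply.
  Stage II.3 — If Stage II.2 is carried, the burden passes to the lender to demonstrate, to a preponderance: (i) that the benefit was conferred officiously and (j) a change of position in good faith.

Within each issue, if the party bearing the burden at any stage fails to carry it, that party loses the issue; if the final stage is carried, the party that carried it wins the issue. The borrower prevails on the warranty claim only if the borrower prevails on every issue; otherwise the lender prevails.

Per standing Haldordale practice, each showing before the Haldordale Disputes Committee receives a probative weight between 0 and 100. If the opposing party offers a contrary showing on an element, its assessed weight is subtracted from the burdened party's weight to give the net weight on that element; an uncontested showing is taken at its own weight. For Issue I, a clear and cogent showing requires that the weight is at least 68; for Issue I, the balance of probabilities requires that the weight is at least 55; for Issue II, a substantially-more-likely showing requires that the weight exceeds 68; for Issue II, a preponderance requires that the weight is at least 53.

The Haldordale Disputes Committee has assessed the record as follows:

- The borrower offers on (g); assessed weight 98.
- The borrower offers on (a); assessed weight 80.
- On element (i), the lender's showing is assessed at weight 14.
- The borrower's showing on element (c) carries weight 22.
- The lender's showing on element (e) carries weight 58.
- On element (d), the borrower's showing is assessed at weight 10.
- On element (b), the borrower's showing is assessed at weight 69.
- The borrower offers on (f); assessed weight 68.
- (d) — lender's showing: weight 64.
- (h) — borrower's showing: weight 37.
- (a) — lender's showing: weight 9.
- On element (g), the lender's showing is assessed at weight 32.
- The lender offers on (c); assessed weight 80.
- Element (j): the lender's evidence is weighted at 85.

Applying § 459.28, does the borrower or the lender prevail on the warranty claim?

lender

— Issue I —
At Stage I.1 the borrower must meet a clear and cogent showing (weight is at least 68): on (a) the weight is 80 less the opposing 9 gives net 71, ≥ 68, so (a) meets the standard; on (b) the weight is 69, ≥ 68, so (b) meets the standard.
  All elements met. The burden passes to the lender.
At Stage I.2 the lender must meet the balance of probabilities (weight is at least 55): on (c) the weight is 80 less the opposing 22 gives net 58, ≥ 55, so (c) meets the standard.
  All elements met. The lender retains the burden for Stage I.3.
At Stage I.3 the lender must meet the balance of probabilities (weight is at least 55): on (d) the weight is 64 less the opposing 10 gives net 54, which does not reach 55, so (d) does not meet the standard; on (e) the weight is 58, which does reach 55, so (e) meets the standard.
  Stage I.3 not carried; the lender fails its burden.
So the borrower prevails on this issue.
— Issue II —
Stage II.1 — burden on borrower; standard: a substantially-more-likely showing (weight exceeds 68).
    (f): 68 ≤ 68 [not met]
    (g): 98 − 32 = 66 ≤ 68 [not met]
  Stage II.1 not carried; the borrower fails its burden.
The analysis ends at Stage II.1; the lender prevails on this issue.
Per-issue: Issue I → borrower; Issue II → lender. The borrower must prevail on every issue; overall, the lender prevails.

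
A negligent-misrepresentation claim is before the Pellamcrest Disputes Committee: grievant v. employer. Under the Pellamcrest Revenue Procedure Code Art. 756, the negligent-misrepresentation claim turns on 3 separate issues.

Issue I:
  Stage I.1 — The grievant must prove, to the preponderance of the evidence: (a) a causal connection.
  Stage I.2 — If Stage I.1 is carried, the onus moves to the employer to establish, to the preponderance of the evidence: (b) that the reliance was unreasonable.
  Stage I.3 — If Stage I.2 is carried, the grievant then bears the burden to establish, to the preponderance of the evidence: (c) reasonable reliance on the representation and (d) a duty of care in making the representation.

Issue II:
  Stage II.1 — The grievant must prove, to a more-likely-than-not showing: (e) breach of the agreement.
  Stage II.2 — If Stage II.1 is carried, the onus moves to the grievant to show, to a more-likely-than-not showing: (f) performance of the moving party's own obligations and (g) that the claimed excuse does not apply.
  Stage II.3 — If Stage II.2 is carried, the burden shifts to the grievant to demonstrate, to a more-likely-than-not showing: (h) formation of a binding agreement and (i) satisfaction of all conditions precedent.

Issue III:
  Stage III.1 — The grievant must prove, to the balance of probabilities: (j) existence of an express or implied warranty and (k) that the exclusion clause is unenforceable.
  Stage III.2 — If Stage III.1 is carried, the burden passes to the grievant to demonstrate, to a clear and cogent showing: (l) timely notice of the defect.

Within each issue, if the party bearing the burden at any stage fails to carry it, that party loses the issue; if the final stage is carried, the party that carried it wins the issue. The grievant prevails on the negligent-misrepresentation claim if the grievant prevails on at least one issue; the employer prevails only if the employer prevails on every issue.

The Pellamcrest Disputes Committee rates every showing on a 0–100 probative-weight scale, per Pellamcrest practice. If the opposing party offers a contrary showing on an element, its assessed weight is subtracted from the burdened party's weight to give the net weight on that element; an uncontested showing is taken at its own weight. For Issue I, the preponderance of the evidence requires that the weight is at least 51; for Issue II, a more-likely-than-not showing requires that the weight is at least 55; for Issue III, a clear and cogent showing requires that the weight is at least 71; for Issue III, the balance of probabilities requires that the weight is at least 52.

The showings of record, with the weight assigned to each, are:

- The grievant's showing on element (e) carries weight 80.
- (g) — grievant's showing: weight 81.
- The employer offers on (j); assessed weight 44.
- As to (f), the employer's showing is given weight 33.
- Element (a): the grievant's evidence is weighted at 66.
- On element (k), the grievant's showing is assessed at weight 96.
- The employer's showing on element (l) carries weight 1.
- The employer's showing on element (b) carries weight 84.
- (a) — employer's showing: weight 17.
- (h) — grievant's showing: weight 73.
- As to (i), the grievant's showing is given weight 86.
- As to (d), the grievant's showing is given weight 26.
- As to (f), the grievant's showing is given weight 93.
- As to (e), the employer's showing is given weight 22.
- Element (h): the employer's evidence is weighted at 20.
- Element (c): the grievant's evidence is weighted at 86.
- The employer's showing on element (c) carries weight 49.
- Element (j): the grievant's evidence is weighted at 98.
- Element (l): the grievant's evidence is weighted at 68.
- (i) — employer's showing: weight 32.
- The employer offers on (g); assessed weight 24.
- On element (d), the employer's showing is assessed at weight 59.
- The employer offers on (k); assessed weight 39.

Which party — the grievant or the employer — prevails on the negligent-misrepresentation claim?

employer

— Issue I —
Stage I.1 (grievant, the preponderance of the evidence, weight is at least 51): (a) net 66−17=49 < 51 — fails.
  Stage I.1 not carried; the grievant fails its burden.
The analysis ends at Stage I.1; the employer prevails on this issue.
— Issue II —
Stage II.1 — burden on grievant; standard: a more-likely-than-not showing (weight is at least 55).
    (e): 80 − 22 = 58 ≥ 55 [met]
  Stage II.1 is satisfied; the grievant continues to bear the burden.
Stage II.2 — burden on grievant; standard: a more-likely-than-not showing (weight is at least 55).
    (f): 93 − 33 = 60 ≥ 55 [met]
    (g): 81 − 24 = 57 ≥ 55 [met]
  Stage II.2 carried; the burden remains with the grievant.
Stage II.3 — burden on grievant; standard: a more-likely-than-not showing (weight is at least 55).
    (h): 73 − 20 = 53 < 55 [not met]
    (i): 86 − 32 = 54 < 55 [not met]
  Stage II.3 not carried; the grievant fails its burden.
The employer prevails on this issue.
— Issue III —
Stage III.1 — burden on grievant; standard: the balance of probabilities (weight is at least 52).
    (j): 98 − 44 = 54 ≥ 52 [met]
    (k): 96 − 39 = 57 ≥ 52 [met]
  Stage III.1 carried; the burden remains with the grievant.
Stage III.2 — burden on grievant; standard: a clear and cogent showing (weight is at least 71).
    (l): 68 − 1 = 67 < 71 [not met]
  Not every element is met, so the grievant fails to carry Stage III.2.
So the employer prevails on this issue.
Per-issue: Issue I → employer; Issue II → employer; Issue III → employer. The grievant must prevail on at least one issue; overall, the employer prevails.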